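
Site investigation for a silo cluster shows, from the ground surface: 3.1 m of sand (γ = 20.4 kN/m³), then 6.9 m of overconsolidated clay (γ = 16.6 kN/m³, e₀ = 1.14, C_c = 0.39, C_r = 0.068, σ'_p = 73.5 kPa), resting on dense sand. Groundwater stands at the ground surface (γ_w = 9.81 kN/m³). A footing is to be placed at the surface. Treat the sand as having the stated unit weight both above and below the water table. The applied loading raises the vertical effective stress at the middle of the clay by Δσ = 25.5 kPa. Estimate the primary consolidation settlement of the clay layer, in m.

S_c ≈ 0.0836 m

Mid-depth of clay below the ground surface: z = 3.1 + 6.9/2 = 6.55 m.
Total vertical stress at mid-clay: σ_v = 20.4×3.1 + 16.6×3.45 = 120.51 kPa.
Pore pressure: u = 9.81×(6.55 − 0) = 64.255 kPa.
Initial effective stress: σ'_0 = σ_v − u = 120.51 − 64.255 = 56.255 kPa.
Final effective stress: σ'_f = 56.255 + 25.5 = 81.755 kPa.
σ'_f = 81.755 > σ'_p = 73.5 kPa, so the stress path crosses the preconsolidation pressure — recompression up to σ'_p, then virgin compression beyond:
S_c = H/(1+e₀)·[C_r·log₁₀(σ'_p/σ'_0) + C_c·log₁₀(σ'_f/σ'_p)]
    = 6.9/2.14 × [0.068×log₁₀(73.5/56.255) + 0.39×log₁₀(81.755/73.5)]
    = 3.2243 × [0.0078966 + 0.018029] = 0.08359 m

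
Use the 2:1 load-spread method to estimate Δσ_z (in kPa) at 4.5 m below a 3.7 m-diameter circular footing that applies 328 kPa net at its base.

By the 2:1 method the load spreads at 1 horizontal : 2 vertical, so at depth z the loaded area has grown by z in each plan dimension:
Δσ ≈ qD²/(D+z)² = 328×3.7²/(3.7+4.5)² = 66.78 kPa

Δσ_z ≈ 66.8 kPa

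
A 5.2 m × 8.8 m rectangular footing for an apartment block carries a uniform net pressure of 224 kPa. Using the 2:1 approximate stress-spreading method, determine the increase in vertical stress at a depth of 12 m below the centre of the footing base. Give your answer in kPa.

Δσ_z ≈ 28.7 kPa

By the 2:1 method the load spreads at 1 horizontal : 2 vertical, so at depth z the loaded area has grown by z in each plan dimension:
Δσ = qBL/((B+z)(L+z)) = 224×5.2×8.8/((5.2+12)(8.8+12)) = 28.651 kPa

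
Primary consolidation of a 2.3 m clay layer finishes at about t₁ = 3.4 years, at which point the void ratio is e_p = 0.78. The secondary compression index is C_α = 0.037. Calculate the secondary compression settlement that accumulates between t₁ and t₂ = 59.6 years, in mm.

Secondary compression: S_s = C_α·H/(1+e_p)·log₁₀(t₂/t₁)
S_s = 0.037×2.3/(1+0.78)×log₁₀(59.6/3.4)
    = 0.04781 × 1.244 = 0.05946 m

S_s ≈ 59.5 mm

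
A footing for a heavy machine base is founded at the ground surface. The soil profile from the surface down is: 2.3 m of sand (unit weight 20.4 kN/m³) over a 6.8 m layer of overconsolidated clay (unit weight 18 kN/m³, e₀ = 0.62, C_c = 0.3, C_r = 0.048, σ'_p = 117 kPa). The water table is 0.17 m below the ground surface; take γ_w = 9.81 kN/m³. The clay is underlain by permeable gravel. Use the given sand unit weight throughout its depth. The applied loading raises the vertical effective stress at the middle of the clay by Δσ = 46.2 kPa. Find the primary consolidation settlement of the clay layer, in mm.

S_c ≈ 54.2 mm

Mid-depth of clay below the ground surface: z = 2.3 + 6.8/2 = 5.7 m.
Total vertical stress at mid-clay: σ_v = 20.4×2.3 + 18×3.4 = 108.12 kPa.
Pore pressure: u = 9.81×(5.7 − 0.17) = 54.249 kPa.
Initial effective stress: σ'_0 = σ_v − u = 108.12 − 54.249 = 53.871 kPa.
Final effective stress: σ'_f = 53.871 + 46.2 = 100.07 kPa.
σ'_f = 100.07 ≤ σ'_p = 117 kPa, so the clay remains overconsolidated and only the recompression index applies:
S_c = C_r·H/(1+e₀)·log₁₀(σ'_f/σ'_0) = 0.048×6.8/1.62×log₁₀(100.07/53.871)
    = 0.20148 × 0.26895 = 0.05419 m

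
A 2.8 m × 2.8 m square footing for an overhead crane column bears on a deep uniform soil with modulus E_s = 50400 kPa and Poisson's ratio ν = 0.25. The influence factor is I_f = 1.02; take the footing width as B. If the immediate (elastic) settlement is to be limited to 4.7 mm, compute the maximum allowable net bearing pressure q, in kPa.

q ≈ 88.5 kPa

S_e = q·B·(1−ν²)/E_s · I_f  ⇒  q = S_e·E_s / (B·(1−ν²)·I_f).
q = 0.0047 × 50400 / (2.8 × 0.9375 × 1.02) = 88.47 kPa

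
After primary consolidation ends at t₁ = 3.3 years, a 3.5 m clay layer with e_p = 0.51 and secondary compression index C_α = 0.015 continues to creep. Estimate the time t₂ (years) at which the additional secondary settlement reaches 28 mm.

t₂ ≈ 21.1 years

S_s = C_α·H/(1+e_p)·log₁₀(t₂/t₁) ⇒ log₁₀(t₂/t₁) = S_s·(1+e_p)/(C_α·H).
log₁₀(t₂/t₁) = 0.028 × (1+0.51) / (0.015×3.5) = 0.8053
t₂ = t₁ × 10^0.8053 = 3.3 × 6.388 = 21.08 years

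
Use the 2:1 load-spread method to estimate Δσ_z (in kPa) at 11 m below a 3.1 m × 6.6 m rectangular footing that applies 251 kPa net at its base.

Δσ_z ≈ 20.7 kPa

By the 2:1 method the load spreads at 1 horizontal : 2 vertical, so at depth z the loaded area has grown by z in each plan dimension:
Δσ = qBL/((B+z)(L+z)) = 251×3.1×6.6/((3.1+11)(6.6+11)) = 20.694 kPa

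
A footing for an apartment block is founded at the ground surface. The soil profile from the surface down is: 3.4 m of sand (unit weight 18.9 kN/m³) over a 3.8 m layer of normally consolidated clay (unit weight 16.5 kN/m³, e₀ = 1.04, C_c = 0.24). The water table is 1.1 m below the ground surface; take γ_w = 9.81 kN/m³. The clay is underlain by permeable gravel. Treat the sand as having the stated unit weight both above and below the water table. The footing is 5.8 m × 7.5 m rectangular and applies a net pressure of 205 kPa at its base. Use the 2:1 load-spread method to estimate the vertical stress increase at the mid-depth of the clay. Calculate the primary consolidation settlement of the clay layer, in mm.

S_c ≈ 149 mm

Mid-depth of clay below the ground surface: z = 3.4 + 3.8/2 = 5.3 m.
Total vertical stress at mid-clay: σ_v = 18.9×3.4 + 16.5×1.9 = 95.61 kPa.
Pore pressure: u = 9.81×(5.3 − 1.1) = 41.202 kPa.
Initial effective stress: σ'_0 = σ_v − u = 95.61 − 41.202 = 54.408 kPa.
Stress increase at mid-clay by the 2:1 spreading method:
Δσ = qBL/((B+z)(L+z)) = 205×5.8×7.5/((5.8+5.3)(7.5+5.3)) = 62.764 kPa
Final effective stress: σ'_f = σ'_0 + Δσ = 54.408 + 62.764 = 117.17 kPa.
Normally consolidated clay, so the full stress increment lies on the virgin compression line:
S_c = C_c·H/(1+e₀)·log₁₀(σ'_f/σ'_0) = 0.24×3.8/(1+1.04)×log₁₀(117.17/54.408)
    = 0.44706 × 0.33315 = 0.1489 m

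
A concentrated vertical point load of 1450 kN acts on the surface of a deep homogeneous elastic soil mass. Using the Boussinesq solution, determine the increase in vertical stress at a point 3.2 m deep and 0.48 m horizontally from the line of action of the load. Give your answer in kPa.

Δσ_z ≈ 64 kPa

Boussinesq vertical stress below a point load on an elastic half-space:
Δσ_z = 3P/(2πz²) · [1 + (r/z)²]^(−5/2)
r/z = 0.48/3.2 = 0.15; [1+(r/z)²]^(−5/2) = 0.94589.
Δσ_z = 3×1450/(2π×3.2²) × 0.94589 = 67.61 × 0.94589 = 63.95 kPa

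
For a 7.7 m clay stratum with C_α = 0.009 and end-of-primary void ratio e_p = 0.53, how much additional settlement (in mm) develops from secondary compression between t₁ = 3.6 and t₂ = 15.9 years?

S_s ≈ 29.2 mm

Secondary compression: S_s = C_α·H/(1+e_p)·log₁₀(t₂/t₁)
S_s = 0.009×7.7/(1+0.53)×log₁₀(15.9/3.6)
    = 0.04529 × 0.6451 = 0.02922 m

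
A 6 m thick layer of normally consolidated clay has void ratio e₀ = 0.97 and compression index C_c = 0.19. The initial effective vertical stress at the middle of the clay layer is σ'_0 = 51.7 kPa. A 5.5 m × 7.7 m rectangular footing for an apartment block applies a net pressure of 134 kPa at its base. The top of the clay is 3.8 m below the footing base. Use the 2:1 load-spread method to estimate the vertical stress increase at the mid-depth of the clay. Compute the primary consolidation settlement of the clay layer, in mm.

Mid-depth of clay below the footing base: z = 3.8 + 6/2 = 6.8 m.
Stress increase at mid-clay by the 2:1 spreading method:
Δσ = qBL/((B+z)(L+z)) = 134×5.5×7.7/((5.5+6.8)(7.7+6.8)) = 31.819 kPa
Final effective stress: σ'_f = σ'_0 + Δσ = 51.7 + 31.819 = 83.519 kPa.
Normally consolidated clay, so the full stress increment lies on the virgin compression line:
S_c = C_c·H/(1+e₀)·log₁₀(σ'_f/σ'_0) = 0.19×6/(1+0.97)×log₁₀(83.519/51.7)
    = 0.57868 × 0.20829 = 0.1205 m

S_c ≈ 121 mm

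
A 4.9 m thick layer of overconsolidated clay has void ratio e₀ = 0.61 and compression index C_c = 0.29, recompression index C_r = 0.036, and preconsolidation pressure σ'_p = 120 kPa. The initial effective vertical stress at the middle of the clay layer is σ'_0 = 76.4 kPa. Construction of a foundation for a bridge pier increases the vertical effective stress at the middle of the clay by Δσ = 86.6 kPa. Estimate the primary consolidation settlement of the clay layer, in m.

Final effective stress: σ'_f = 76.4 + 86.6 = 163 kPa.
σ'_f = 163 > σ'_p = 120 kPa, so the stress path crosses the preconsolidation pressure — recompression up to σ'_p, then virgin compression beyond:
S_c = H/(1+e₀)·[C_r·log₁₀(σ'_p/σ'_0) + C_c·log₁₀(σ'_f/σ'_p)]
    = 4.9/1.61 × [0.036×log₁₀(120/76.4) + 0.29×log₁₀(163/120)]
    = 3.0435 × [0.0070592 + 0.038572] = 0.1389 m

S_c ≈ 0.139 m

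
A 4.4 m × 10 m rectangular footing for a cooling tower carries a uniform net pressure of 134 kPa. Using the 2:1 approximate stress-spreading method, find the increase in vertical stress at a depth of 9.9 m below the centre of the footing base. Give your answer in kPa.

By the 2:1 method the load spreads at 1 horizontal : 2 vertical, so at depth z the loaded area has grown by z in each plan dimension:
Δσ = qBL/((B+z)(L+z)) = 134×4.4×10/((4.4+9.9)(10+9.9)) = 20.719 kPa

Δσ_z ≈ 20.7 kPa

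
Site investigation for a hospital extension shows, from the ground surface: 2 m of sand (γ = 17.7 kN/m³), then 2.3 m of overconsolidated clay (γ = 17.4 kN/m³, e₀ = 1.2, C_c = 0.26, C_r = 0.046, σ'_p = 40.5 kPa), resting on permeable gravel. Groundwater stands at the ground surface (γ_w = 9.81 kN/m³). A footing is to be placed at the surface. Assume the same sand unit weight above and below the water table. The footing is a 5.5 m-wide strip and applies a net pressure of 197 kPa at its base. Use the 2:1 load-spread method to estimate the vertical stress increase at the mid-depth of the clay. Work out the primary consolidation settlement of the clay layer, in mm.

Mid-depth of clay below the ground surface: z = 2 + 2.3/2 = 3.15 m.
Total vertical stress at mid-clay: σ_v = 17.7×2 + 17.4×1.15 = 55.41 kPa.
Pore pressure: u = 9.81×(3.15 − 0) = 30.902 kPa.
Initial effective stress: σ'_0 = σ_v − u = 55.41 − 30.902 = 24.508 kPa.
Stress increase at mid-clay by the 2:1 spreading method:
Δσ = qB/(B+z) = 197×5.5/(5.5+3.15) = 125.26 kPa
Final effective stress: σ'_f = 24.508 + 125.26 = 149.77 kPa.
σ'_f = 149.77 > σ'_p = 40.5 kPa, so the stress path crosses the preconsolidation pressure — recompression up to σ'_p, then virgin compression beyond:
S_c = H/(1+e₀)·[C_r·log₁₀(σ'_p/σ'_0) + C_c·log₁₀(σ'_f/σ'_p)]
    = 2.3/2.2 × [0.046×log₁₀(40.5/24.508) + 0.26×log₁₀(149.77/40.5)]
    = 1.0455 × [0.010035 + 0.14767] = 0.1649 m

S_c ≈ 165 mm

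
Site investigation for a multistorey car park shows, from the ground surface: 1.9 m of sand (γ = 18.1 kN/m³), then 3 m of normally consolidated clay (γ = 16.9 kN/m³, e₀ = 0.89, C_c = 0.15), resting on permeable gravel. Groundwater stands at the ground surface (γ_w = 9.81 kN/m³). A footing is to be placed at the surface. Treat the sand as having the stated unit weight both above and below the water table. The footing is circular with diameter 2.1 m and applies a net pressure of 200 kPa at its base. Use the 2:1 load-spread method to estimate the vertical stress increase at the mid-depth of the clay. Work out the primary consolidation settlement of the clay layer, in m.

S_c ≈ 0.077 m

Mid-depth of clay below the ground surface: z = 1.9 + 3/2 = 3.4 m.
Total vertical stress at mid-clay: σ_v = 18.1×1.9 + 16.9×1.5 = 59.74 kPa.
Pore pressure: u = 9.81×(3.4 − 0) = 33.354 kPa.
Initial effective stress: σ'_0 = σ_v − u = 59.74 − 33.354 = 26.386 kPa.
Stress increase at mid-clay by the 2:1 spreading method:
Δσ ≈ qD²/(D+z)² = 200×2.1²/(2.1+3.4)² = 29.157 kPa
Final effective stress: σ'_f = σ'_0 + Δσ = 26.386 + 29.157 = 55.543 kPa.
Normally consolidated clay, so the full stress increment lies on the virgin compression line:
S_c = C_c·H/(1+e₀)·log₁₀(σ'_f/σ'_0) = 0.15×3/(1+0.89)×log₁₀(55.543/26.386)
    = 0.2381 × 0.32326 = 0.07697 m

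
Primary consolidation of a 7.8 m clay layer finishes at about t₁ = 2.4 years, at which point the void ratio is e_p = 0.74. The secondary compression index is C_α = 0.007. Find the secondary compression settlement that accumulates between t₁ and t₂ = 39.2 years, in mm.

S_s ≈ 38.1 mm

Secondary compression: S_s = C_α·H/(1+e_p)·log₁₀(t₂/t₁)
S_s = 0.007×7.8/(1+0.74)×log₁₀(39.2/2.4)
    = 0.03138 × 1.213 = 0.03807 m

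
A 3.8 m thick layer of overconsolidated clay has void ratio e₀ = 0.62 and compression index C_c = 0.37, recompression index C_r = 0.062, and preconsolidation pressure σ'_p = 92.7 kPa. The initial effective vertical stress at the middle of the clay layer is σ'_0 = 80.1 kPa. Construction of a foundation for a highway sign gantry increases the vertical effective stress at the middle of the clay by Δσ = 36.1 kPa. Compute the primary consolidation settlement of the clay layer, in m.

Final effective stress: σ'_f = 80.1 + 36.1 = 116.2 kPa.
σ'_f = 116.2 > σ'_p = 92.7 kPa, so the stress path crosses the preconsolidation pressure — recompression up to σ'_p, then virgin compression beyond:
S_c = H/(1+e₀)·[C_r·log₁₀(σ'_p/σ'_0) + C_c·log₁₀(σ'_f/σ'_p)]
    = 3.8/1.62 × [0.062×log₁₀(92.7/80.1) + 0.37×log₁₀(116.2/92.7)]
    = 2.3457 × [0.0039337 + 0.036307] = 0.09439 m

S_c ≈ 0.0944 m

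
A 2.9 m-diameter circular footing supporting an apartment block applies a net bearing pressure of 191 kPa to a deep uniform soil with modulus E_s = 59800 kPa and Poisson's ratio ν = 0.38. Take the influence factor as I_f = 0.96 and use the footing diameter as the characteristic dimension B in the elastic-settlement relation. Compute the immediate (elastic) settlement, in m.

S_e ≈ 0.00761 m

Immediate (elastic) settlement: S_e = q·B·(1−ν²)/E_s · I_f.
S_e = 191 × 2.9 × (1 − 0.38²) / 59800 × 0.96
    = 191 × 2.9 × 0.8556 / 59800 × 0.96
    = 0.007608 m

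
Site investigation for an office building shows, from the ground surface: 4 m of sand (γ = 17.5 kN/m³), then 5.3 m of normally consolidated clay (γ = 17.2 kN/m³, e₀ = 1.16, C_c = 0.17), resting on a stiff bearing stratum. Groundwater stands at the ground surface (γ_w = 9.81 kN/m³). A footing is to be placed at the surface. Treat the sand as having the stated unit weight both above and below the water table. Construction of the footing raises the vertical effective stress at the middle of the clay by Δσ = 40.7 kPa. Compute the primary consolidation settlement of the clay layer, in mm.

S_c ≈ 107 mm

Mid-depth of clay below the ground surface: z = 4 + 5.3/2 = 6.65 m.
Total vertical stress at mid-clay: σ_v = 17.5×4 + 17.2×2.65 = 115.58 kPa.
Pore pressure: u = 9.81×(6.65 − 0) = 65.237 kPa.
Initial effective stress: σ'_0 = σ_v − u = 115.58 − 65.237 = 50.343 kPa.
Final effective stress: σ'_f = σ'_0 + Δσ = 50.343 + 40.7 = 91.043 kPa.
Normally consolidated clay, so the full stress increment lies on the virgin compression line:
S_c = C_c·H/(1+e₀)·log₁₀(σ'_f/σ'_0) = 0.17×5.3/(1+1.16)×log₁₀(91.043/50.343)
    = 0.41713 × 0.25731 = 0.1073 m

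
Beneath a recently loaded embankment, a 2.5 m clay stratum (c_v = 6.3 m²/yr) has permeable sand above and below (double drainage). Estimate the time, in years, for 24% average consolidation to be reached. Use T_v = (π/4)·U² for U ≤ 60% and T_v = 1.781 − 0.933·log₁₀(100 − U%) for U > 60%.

t ≈ 0.0112 years

Drainage path length: H_d = H/2 = 1.25 m (double drainage).
U ≤ 60%: T_v = (π/4)·U² = (π/4)×0.24² = 0.045239.
t = T_v·H_d²/c_v = 0.045239×1.25²/6.3 = 0.01122 years.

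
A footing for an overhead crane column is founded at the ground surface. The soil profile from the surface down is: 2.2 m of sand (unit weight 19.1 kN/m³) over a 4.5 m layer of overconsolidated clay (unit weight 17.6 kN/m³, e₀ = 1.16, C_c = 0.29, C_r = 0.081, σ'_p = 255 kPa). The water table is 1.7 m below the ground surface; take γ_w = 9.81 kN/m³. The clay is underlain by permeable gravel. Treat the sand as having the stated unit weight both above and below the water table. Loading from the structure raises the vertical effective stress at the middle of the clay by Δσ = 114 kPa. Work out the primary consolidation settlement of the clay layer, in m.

S_c ≈ 0.0826 m

Mid-depth of clay below the ground surface: z = 2.2 + 4.5/2 = 4.45 m.
Total vertical stress at mid-clay: σ_v = 19.1×2.2 + 17.6×2.25 = 81.62 kPa.
Pore pressure: u = 9.81×(4.45 − 1.7) = 26.978 kPa.
Initial effective stress: σ'_0 = σ_v − u = 81.62 − 26.978 = 54.642 kPa.
Final effective stress: σ'_f = 54.642 + 114 = 168.64 kPa.
σ'_f = 168.64 ≤ σ'_p = 255 kPa, so the clay remains overconsolidated and only the recompression index applies:
S_c = C_r·H/(1+e₀)·log₁₀(σ'_f/σ'_0) = 0.081×4.5/2.16×log₁₀(168.64/54.642)
    = 0.16875 × 0.48943 = 0.08259 m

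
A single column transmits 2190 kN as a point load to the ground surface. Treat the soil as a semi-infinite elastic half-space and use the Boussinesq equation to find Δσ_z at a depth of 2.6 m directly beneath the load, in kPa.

Δσ_z ≈ 155 kPa

Boussinesq vertical stress below a point load on an elastic half-space:
Δσ_z = 3P/(2πz²) · [1 + (r/z)²]^(−5/2)
r/z = 0/2.6 = 0; [1+(r/z)²]^(−5/2) = 1.
Δσ_z = 3×2190/(2π×2.6²) × 1 = 154.68 × 1 = 154.7 kPa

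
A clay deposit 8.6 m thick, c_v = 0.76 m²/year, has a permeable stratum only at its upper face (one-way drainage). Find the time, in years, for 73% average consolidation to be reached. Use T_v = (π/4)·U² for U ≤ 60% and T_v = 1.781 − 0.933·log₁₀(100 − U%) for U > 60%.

t ≈ 43.4 years

Drainage path length: H_d = H = 8.6 m (single drainage).
U > 60%: T_v = 1.781 − 0.933·log₁₀(100 − 73) = 0.44554.
t = T_v·H_d²/c_v = 0.44554×8.6²/0.76 = 43.36 years.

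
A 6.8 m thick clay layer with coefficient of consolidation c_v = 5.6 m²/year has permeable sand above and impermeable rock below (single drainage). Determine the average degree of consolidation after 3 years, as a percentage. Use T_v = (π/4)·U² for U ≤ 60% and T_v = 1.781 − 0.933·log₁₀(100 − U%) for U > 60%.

U ≈ 66.9 %

Drainage path length: H_d = H = 6.8 m (single drainage).
T_v = c_v·t/H_d² = 5.6×3/6.8² = 0.36332.
T_v = 0.36332 corresponds to the U > 60% branch:
U = 1 − 10^((1.781 − T_v)/0.933)/100 = 0.6693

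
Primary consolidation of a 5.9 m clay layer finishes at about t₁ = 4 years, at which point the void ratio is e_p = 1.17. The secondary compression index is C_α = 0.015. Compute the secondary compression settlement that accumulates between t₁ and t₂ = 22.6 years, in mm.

S_s ≈ 30.7 mm

Secondary compression: S_s = C_α·H/(1+e_p)·log₁₀(t₂/t₁)
S_s = 0.015×5.9/(1+1.17)×log₁₀(22.6/4)
    = 0.04078 × 0.752 = 0.03067 m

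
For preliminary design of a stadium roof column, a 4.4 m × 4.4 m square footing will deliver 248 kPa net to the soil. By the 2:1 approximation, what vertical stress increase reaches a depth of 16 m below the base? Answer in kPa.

By the 2:1 method the load spreads at 1 horizontal : 2 vertical, so at depth z the loaded area has grown by z in each plan dimension:
Δσ = qBL/((B+z)(L+z)) = 248×4.4×4.4/((4.4+16)(4.4+16)) = 11.537 kPa

Δσ_z ≈ 11.5 kPa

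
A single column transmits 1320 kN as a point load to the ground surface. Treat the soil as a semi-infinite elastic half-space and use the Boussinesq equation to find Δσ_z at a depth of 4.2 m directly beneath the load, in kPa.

Δσ_z ≈ 35.7 kPa

Boussinesq vertical stress below a point load on an elastic half-space:
Δσ_z = 3P/(2πz²) · [1 + (r/z)²]^(−5/2)
r/z = 0/4.2 = 0; [1+(r/z)²]^(−5/2) = 1.
Δσ_z = 3×1320/(2π×4.2²) × 1 = 35.729 × 1 = 35.73 kPa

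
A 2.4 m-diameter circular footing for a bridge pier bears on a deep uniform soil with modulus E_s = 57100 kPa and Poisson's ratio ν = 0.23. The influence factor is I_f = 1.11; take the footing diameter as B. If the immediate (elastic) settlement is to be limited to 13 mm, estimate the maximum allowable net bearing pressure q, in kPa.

q ≈ 294 kPa

S_e = q·B·(1−ν²)/E_s · I_f  ⇒  q = S_e·E_s / (B·(1−ν²)·I_f).
q = 0.013 × 57100 / (2.4 × 0.9471 × 1.11) = 294.2 kPa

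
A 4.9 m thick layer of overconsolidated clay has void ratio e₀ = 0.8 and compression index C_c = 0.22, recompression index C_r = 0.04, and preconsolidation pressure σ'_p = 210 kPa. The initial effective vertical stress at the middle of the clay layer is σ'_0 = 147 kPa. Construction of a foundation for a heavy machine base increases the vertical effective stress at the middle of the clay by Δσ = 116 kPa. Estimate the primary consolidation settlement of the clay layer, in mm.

S_c ≈ 75.4 mm

Final effective stress: σ'_f = 147 + 116 = 263 kPa.
σ'_f = 263 > σ'_p = 210 kPa, so the stress path crosses the preconsolidation pressure — recompression up to σ'_p, then virgin compression beyond:
S_c = H/(1+e₀)·[C_r·log₁₀(σ'_p/σ'_0) + C_c·log₁₀(σ'_f/σ'_p)]
    = 4.9/1.8 × [0.04×log₁₀(210/147) + 0.22×log₁₀(263/210)]
    = 2.7222 × [0.0061961 + 0.021502] = 0.0754 m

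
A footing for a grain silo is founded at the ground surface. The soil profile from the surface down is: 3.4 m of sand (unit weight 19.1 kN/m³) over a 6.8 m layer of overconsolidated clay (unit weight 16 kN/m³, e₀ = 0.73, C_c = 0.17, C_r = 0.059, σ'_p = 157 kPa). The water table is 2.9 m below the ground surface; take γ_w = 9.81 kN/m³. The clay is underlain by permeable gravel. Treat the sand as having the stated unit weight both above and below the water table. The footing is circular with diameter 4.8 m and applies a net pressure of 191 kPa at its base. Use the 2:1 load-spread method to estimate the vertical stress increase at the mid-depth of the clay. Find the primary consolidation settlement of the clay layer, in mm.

S_c ≈ 34.1 mm

Mid-depth of clay below the ground surface: z = 3.4 + 6.8/2 = 6.8 m.
Total vertical stress at mid-clay: σ_v = 19.1×3.4 + 16×3.4 = 119.34 kPa.
Pore pressure: u = 9.81×(6.8 − 2.9) = 38.259 kPa.
Initial effective stress: σ'_0 = σ_v − u = 119.34 − 38.259 = 81.081 kPa.
Stress increase at mid-clay by the 2:1 spreading method:
Δσ ≈ qD²/(D+z)² = 191×4.8²/(4.8+6.8)² = 32.704 kPa
Final effective stress: σ'_f = 81.081 + 32.704 = 113.78 kPa.
σ'_f = 113.78 ≤ σ'_p = 157 kPa, so the clay remains overconsolidated and only the recompression index applies:
S_c = C_r·H/(1+e₀)·log₁₀(σ'_f/σ'_0) = 0.059×6.8/1.73×log₁₀(113.78/81.081)
    = 0.23191 × 0.14715 = 0.03412 m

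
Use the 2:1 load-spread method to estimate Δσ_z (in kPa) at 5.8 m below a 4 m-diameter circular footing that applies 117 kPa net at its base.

Δσ_z ≈ 19.5 kPa

By the 2:1 method the load spreads at 1 horizontal : 2 vertical, so at depth z the loaded area has grown by z in each plan dimension:
Δσ ≈ qD²/(D+z)² = 117×4²/(4+5.8)² = 19.492 kPa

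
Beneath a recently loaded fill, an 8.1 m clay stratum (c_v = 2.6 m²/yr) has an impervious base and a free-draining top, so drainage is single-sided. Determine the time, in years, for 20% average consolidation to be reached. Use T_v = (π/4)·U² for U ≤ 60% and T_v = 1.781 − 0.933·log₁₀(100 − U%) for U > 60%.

t ≈ 0.793 years

Drainage path length: H_d = H = 8.1 m (single drainage).
U ≤ 60%: T_v = (π/4)·U² = (π/4)×0.2² = 0.031416.
t = T_v·H_d²/c_v = 0.031416×8.1²/2.6 = 0.7928 years.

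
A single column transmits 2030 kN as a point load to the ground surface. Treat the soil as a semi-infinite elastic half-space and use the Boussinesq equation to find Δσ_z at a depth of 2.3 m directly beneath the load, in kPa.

Δσ_z ≈ 183 kPa

Boussinesq vertical stress below a point load on an elastic half-space:
Δσ_z = 3P/(2πz²) · [1 + (r/z)²]^(−5/2)
r/z = 0/2.3 = 0; [1+(r/z)²]^(−5/2) = 1.
Δσ_z = 3×2030/(2π×2.3²) × 1 = 183.22 × 1 = 183.2 kPa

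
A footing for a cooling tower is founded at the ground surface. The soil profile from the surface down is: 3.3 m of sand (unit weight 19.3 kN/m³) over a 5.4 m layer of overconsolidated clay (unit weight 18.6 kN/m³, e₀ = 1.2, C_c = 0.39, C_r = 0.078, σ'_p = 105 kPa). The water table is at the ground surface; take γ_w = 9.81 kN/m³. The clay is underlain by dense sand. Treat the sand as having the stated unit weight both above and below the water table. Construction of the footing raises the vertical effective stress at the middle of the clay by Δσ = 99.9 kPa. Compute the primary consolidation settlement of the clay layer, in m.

S_c ≈ 0.215 m

Mid-depth of clay below the ground surface: z = 3.3 + 5.4/2 = 6 m.
Total vertical stress at mid-clay: σ_v = 19.3×3.3 + 18.6×2.7 = 113.91 kPa.
Pore pressure: u = 9.81×(6 − 0) = 58.86 kPa.
Initial effective stress: σ'_0 = σ_v − u = 113.91 − 58.86 = 55.05 kPa.
Final effective stress: σ'_f = 55.05 + 99.9 = 154.95 kPa.
σ'_f = 154.95 > σ'_p = 105 kPa, so the stress path crosses the preconsolidation pressure — recompression up to σ'_p, then virgin compression beyond:
S_c = H/(1+e₀)·[C_r·log₁₀(σ'_p/σ'_0) + C_c·log₁₀(σ'_f/σ'_p)]
    = 5.4/2.2 × [0.078×log₁₀(105/55.05) + 0.39×log₁₀(154.95/105)]
    = 2.4545 × [0.021874 + 0.065911] = 0.2155 m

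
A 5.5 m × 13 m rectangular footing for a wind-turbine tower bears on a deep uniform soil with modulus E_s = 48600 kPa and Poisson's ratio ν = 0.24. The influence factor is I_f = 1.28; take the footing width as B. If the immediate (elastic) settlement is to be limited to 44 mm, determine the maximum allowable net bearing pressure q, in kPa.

S_e = q·B·(1−ν²)/E_s · I_f  ⇒  q = S_e·E_s / (B·(1−ν²)·I_f).
q = 0.044 × 48600 / (5.5 × 0.9424 × 1.28) = 322.3 kPa

q ≈ 322 kPa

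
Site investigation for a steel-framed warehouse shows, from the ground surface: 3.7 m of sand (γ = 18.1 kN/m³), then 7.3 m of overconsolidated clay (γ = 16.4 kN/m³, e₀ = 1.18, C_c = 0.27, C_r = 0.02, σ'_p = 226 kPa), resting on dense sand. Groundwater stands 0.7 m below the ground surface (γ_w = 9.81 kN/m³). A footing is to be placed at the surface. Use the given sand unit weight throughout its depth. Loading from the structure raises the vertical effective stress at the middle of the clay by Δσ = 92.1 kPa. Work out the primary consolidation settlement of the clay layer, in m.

S_c ≈ 0.0266 m

Mid-depth of clay below the ground surface: z = 3.7 + 7.3/2 = 7.35 m.
Total vertical stress at mid-clay: σ_v = 18.1×3.7 + 16.4×3.65 = 126.83 kPa.
Pore pressure: u = 9.81×(7.35 − 0.7) = 65.237 kPa.
Initial effective stress: σ'_0 = σ_v − u = 126.83 − 65.237 = 61.593 kPa.
Final effective stress: σ'_f = 61.593 + 92.1 = 153.69 kPa.
σ'_f = 153.69 ≤ σ'_p = 226 kPa, so the clay remains overconsolidated and only the recompression index applies:
S_c = C_r·H/(1+e₀)·log₁₀(σ'_f/σ'_0) = 0.02×7.3/2.18×log₁₀(153.69/61.593)
    = 0.066972 × 0.39711 = 0.0266 m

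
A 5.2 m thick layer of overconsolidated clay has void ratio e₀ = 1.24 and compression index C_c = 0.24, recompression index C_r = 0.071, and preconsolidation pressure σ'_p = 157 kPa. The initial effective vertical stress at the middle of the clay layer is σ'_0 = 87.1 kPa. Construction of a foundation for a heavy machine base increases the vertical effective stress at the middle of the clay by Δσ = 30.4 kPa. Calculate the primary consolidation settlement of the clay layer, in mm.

S_c ≈ 21.4 mm

Final effective stress: σ'_f = 87.1 + 30.4 = 117.5 kPa.
σ'_f = 117.5 ≤ σ'_p = 157 kPa, so the clay remains overconsolidated and only the recompression index applies:
S_c = C_r·H/(1+e₀)·log₁₀(σ'_f/σ'_0) = 0.071×5.2/2.24×log₁₀(117.5/87.1)
    = 0.16482 × 0.13002 = 0.02143 m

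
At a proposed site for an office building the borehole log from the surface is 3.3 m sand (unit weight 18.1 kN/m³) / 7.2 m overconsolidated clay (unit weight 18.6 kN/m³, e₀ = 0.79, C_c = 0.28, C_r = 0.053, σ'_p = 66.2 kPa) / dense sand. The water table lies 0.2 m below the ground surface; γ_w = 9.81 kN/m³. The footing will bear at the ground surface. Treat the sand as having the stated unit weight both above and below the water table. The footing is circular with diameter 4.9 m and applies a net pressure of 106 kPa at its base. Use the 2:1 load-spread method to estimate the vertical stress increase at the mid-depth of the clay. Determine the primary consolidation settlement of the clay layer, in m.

Mid-depth of clay below the ground surface: z = 3.3 + 7.2/2 = 6.9 m.
Total vertical stress at mid-clay: σ_v = 18.1×3.3 + 18.6×3.6 = 126.69 kPa.
Pore pressure: u = 9.81×(6.9 − 0.2) = 65.727 kPa.
Initial effective stress: σ'_0 = σ_v − u = 126.69 − 65.727 = 60.963 kPa.
Stress increase at mid-clay by the 2:1 spreading method:
Δσ ≈ qD²/(D+z)² = 106×4.9²/(4.9+6.9)² = 18.278 kPa
Final effective stress: σ'_f = 60.963 + 18.278 = 79.241 kPa.
σ'_f = 79.241 > σ'_p = 66.2 kPa, so the stress path crosses the preconsolidation pressure — recompression up to σ'_p, then virgin compression beyond:
S_c = H/(1+e₀)·[C_r·log₁₀(σ'_p/σ'_0) + C_c·log₁₀(σ'_f/σ'_p)]
    = 7.2/1.79 × [0.053×log₁₀(66.2/60.963) + 0.28×log₁₀(79.241/66.2)]
    = 4.0223 × [0.001897 + 0.021866] = 0.09558 m

S_c ≈ 0.0956 m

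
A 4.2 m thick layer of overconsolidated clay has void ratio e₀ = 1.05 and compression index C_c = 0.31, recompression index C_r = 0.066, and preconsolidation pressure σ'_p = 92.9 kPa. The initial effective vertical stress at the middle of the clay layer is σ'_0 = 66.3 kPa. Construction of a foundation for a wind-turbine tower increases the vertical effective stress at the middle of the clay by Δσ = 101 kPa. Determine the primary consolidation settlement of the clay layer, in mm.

S_c ≈ 182 mm

Final effective stress: σ'_f = 66.3 + 101 = 167.3 kPa.
σ'_f = 167.3 > σ'_p = 92.9 kPa, so the stress path crosses the preconsolidation pressure — recompression up to σ'_p, then virgin compression beyond:
S_c = H/(1+e₀)·[C_r·log₁₀(σ'_p/σ'_0) + C_c·log₁₀(σ'_f/σ'_p)]
    = 4.2/2.05 × [0.066×log₁₀(92.9/66.3) + 0.31×log₁₀(167.3/92.9)]
    = 2.0488 × [0.0096691 + 0.079199] = 0.1821 m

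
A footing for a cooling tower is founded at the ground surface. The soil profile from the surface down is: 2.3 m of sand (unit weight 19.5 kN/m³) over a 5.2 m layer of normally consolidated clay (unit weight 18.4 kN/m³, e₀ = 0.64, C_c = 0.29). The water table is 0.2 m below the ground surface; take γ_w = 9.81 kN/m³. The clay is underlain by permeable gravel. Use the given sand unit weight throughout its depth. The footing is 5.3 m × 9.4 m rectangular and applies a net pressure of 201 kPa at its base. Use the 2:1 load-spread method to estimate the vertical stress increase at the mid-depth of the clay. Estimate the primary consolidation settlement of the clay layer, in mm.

S_c ≈ 362 mm

Mid-depth of clay below the ground surface: z = 2.3 + 5.2/2 = 4.9 m.
Total vertical stress at mid-clay: σ_v = 19.5×2.3 + 18.4×2.6 = 92.69 kPa.
Pore pressure: u = 9.81×(4.9 − 0.2) = 46.107 kPa.
Initial effective stress: σ'_0 = σ_v − u = 92.69 − 46.107 = 46.583 kPa.
Stress increase at mid-clay by the 2:1 spreading method:
Δσ = qBL/((B+z)(L+z)) = 201×5.3×9.4/((5.3+4.9)(9.4+4.9)) = 68.654 kPa
Final effective stress: σ'_f = σ'_0 + Δσ = 46.583 + 68.654 = 115.24 kPa.
Normally consolidated clay, so the full stress increment lies on the virgin compression line:
S_c = C_c·H/(1+e₀)·log₁₀(σ'_f/σ'_0) = 0.29×5.2/(1+0.64)×log₁₀(115.24/46.583)
    = 0.91951 × 0.39338 = 0.3617 m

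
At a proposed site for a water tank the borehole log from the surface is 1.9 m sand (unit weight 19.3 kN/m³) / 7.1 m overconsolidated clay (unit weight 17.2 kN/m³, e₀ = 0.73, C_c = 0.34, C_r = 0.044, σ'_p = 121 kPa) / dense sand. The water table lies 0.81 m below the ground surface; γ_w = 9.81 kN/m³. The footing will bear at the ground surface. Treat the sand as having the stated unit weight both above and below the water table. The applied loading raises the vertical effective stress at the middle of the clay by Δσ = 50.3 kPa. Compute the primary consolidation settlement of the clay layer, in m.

Mid-depth of clay below the ground surface: z = 1.9 + 7.1/2 = 5.45 m.
Total vertical stress at mid-clay: σ_v = 19.3×1.9 + 17.2×3.55 = 97.73 kPa.
Pore pressure: u = 9.81×(5.45 − 0.81) = 45.518 kPa.
Initial effective stress: σ'_0 = σ_v − u = 97.73 − 45.518 = 52.212 kPa.
Final effective stress: σ'_f = 52.212 + 50.3 = 102.51 kPa.
σ'_f = 102.51 ≤ σ'_p = 121 kPa, so the clay remains overconsolidated and only the recompression index applies:
S_c = C_r·H/(1+e₀)·log₁₀(σ'_f/σ'_0) = 0.044×7.1/1.73×log₁₀(102.51/52.212)
    = 0.18058 × 0.293 = 0.05291 m

S_c ≈ 0.0529 m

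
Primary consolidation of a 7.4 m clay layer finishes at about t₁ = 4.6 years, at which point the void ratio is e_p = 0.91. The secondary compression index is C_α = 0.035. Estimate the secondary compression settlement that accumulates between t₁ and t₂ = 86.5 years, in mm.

S_s ≈ 173 mm

Secondary compression: S_s = C_α·H/(1+e_p)·log₁₀(t₂/t₁)
S_s = 0.035×7.4/(1+0.91)×log₁₀(86.5/4.6)
    = 0.1356 × 1.274 = 0.1728 m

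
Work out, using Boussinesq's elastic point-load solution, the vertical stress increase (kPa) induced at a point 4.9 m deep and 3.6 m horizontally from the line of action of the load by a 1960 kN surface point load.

Δσ_z ≈ 13.2 kPa

Boussinesq vertical stress below a point load on an elastic half-space:
Δσ_z = 3P/(2πz²) · [1 + (r/z)²]^(−5/2)
r/z = 3.6/4.9 = 0.73469; [1+(r/z)²]^(−5/2) = 0.3399.
Δσ_z = 3×1960/(2π×4.9²) × 0.3399 = 38.977 × 0.3399 = 13.25 kPa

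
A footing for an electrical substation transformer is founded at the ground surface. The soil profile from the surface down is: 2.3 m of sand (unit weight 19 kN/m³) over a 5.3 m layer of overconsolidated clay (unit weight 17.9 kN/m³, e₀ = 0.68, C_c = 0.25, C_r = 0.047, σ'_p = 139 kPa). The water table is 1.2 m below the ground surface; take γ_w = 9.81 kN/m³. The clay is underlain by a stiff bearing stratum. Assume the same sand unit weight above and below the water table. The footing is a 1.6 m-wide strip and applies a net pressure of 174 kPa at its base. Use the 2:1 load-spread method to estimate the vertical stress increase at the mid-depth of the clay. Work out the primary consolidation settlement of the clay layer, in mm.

S_c ≈ 37.2 mm

Mid-depth of clay below the ground surface: z = 2.3 + 5.3/2 = 4.95 m.
Total vertical stress at mid-clay: σ_v = 19×2.3 + 17.9×2.65 = 91.135 kPa.
Pore pressure: u = 9.81×(4.95 − 1.2) = 36.788 kPa.
Initial effective stress: σ'_0 = σ_v − u = 91.135 − 36.788 = 54.347 kPa.
Stress increase at mid-clay by the 2:1 spreading method:
Δσ = qB/(B+z) = 174×1.6/(1.6+4.95) = 42.504 kPa
Final effective stress: σ'_f = 54.347 + 42.504 = 96.851 kPa.
σ'_f = 96.851 ≤ σ'_p = 139 kPa, so the clay remains overconsolidated and only the recompression index applies:
S_c = C_r·H/(1+e₀)·log₁₀(σ'_f/σ'_0) = 0.047×5.3/1.68×log₁₀(96.851/54.347)
    = 0.14828 × 0.25093 = 0.03721 m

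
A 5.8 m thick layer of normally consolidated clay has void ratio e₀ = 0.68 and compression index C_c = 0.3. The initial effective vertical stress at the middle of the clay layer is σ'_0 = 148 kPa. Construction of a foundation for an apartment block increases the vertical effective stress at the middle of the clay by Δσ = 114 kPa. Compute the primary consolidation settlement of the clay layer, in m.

Final effective stress: σ'_f = σ'_0 + Δσ = 148 + 114 = 262 kPa.
Normally consolidated clay, so the full stress increment lies on the virgin compression line:
S_c = C_c·H/(1+e₀)·log₁₀(σ'_f/σ'_0) = 0.3×5.8/(1+0.68)×log₁₀(262/148)
    = 1.0357 × 0.24804 = 0.2569 m

S_c ≈ 0.257 m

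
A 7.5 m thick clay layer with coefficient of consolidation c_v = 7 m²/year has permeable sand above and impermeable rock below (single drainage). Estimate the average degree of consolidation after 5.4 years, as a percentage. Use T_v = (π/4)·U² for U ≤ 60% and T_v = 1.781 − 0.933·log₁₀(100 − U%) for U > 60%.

Drainage path length: H_d = H = 7.5 m (single drainage).
T_v = c_v·t/H_d² = 7×5.4/7.5² = 0.672.
T_v = 0.672 corresponds to the U > 60% branch:
U = 1 − 10^((1.781 − T_v)/0.933)/100 = 0.8456

U ≈ 84.6 %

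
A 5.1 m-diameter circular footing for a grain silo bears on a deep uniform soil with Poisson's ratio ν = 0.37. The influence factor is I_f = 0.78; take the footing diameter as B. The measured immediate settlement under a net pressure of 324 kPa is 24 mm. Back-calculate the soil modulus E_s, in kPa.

E_s ≈ 46400 kPa

S_e = q·B·(1−ν²)/E_s · I_f  ⇒  E_s = q·B·(1−ν²)·I_f / S_e.
E_s = 324 × 5.1 × 0.8631 × 0.78 / 0.024 = 46350 kPa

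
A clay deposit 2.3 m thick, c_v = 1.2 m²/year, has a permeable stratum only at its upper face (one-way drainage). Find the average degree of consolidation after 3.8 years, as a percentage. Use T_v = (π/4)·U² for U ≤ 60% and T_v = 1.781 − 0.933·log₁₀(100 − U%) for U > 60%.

U ≈ 90.3 %

Drainage path length: H_d = H = 2.3 m (single drainage).
T_v = c_v·t/H_d² = 1.2×3.8/2.3² = 0.862.
T_v = 0.862 corresponds to the U > 60% branch:
U = 1 − 10^((1.781 − T_v)/0.933)/100 = 0.9034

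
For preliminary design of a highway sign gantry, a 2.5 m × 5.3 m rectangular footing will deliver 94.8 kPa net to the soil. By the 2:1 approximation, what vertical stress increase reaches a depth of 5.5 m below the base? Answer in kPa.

Δσ_z ≈ 14.5 kPa

By the 2:1 method the load spreads at 1 horizontal : 2 vertical, so at depth z the loaded area has grown by z in each plan dimension:
Δσ = qBL/((B+z)(L+z)) = 94.8×2.5×5.3/((2.5+5.5)(5.3+5.5)) = 14.538 kPa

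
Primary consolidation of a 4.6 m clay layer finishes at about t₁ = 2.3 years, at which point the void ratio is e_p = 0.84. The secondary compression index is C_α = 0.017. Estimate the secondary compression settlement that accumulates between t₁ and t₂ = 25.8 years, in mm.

S_s ≈ 44.6 mm

Secondary compression: S_s = C_α·H/(1+e_p)·log₁₀(t₂/t₁)
S_s = 0.017×4.6/(1+0.84)×log₁₀(25.8/2.3)
    = 0.0425 × 1.05 = 0.04462 m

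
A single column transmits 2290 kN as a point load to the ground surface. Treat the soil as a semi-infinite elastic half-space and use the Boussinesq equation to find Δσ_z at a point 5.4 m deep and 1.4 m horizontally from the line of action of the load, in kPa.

Δσ_z ≈ 31.9 kPa

Boussinesq vertical stress below a point load on an elastic half-space:
Δσ_z = 3P/(2πz²) · [1 + (r/z)²]^(−5/2)
r/z = 1.4/5.4 = 0.25926; [1+(r/z)²]^(−5/2) = 0.8499.
Δσ_z = 3×2290/(2π×5.4²) × 0.8499 = 37.496 × 0.8499 = 31.87 kPa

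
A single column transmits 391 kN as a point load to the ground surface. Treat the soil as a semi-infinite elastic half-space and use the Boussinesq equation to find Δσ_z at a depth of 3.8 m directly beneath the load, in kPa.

Boussinesq vertical stress below a point load on an elastic half-space:
Δσ_z = 3P/(2πz²) · [1 + (r/z)²]^(−5/2)
r/z = 0/3.8 = 0; [1+(r/z)²]^(−5/2) = 1.
Δσ_z = 3×391/(2π×3.8²) × 1 = 12.929 × 1 = 12.93 kPa

Δσ_z ≈ 12.9 kPa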